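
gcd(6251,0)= 6251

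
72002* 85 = 6120170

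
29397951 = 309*95139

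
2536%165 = 61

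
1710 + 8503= 10213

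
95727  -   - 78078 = 173805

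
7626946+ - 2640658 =4986288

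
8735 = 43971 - 35236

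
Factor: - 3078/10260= -3/10= - 2^( - 1 )*3^1 * 5^( - 1 ) 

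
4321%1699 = 923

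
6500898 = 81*80258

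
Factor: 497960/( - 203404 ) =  - 2^1*5^1*59^1 * 241^( - 1) = - 590/241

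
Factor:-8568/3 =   -  2^3*3^1*7^1*17^1 = -2856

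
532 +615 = 1147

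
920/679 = 1 + 241/679 = 1.35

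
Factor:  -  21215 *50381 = -5^1 * 83^1 * 607^1 * 4243^1= -1068832915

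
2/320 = 1/160 =0.01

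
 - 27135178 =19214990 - 46350168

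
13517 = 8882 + 4635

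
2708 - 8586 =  - 5878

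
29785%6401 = 4181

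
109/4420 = 109/4420 = 0.02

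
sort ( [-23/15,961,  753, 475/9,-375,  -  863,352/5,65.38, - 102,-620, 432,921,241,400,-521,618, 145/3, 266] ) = [ - 863,  -  620,- 521 ,  -  375,- 102, - 23/15, 145/3,  475/9,65.38,352/5,241,266,  400,432,  618,753, 921, 961]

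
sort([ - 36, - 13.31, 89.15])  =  [-36 , - 13.31,89.15] 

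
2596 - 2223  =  373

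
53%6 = 5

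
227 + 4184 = 4411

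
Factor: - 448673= - 409^1*1097^1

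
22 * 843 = 18546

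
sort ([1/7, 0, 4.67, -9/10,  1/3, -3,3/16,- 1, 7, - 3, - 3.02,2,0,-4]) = [ - 4, - 3.02,-3, - 3, - 1, - 9/10,0,0, 1/7, 3/16,1/3, 2, 4.67 , 7]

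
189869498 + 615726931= 805596429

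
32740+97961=130701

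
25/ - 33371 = -25/33371  =  - 0.00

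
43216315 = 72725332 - 29509017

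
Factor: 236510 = 2^1*5^1*67^1 * 353^1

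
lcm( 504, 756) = 1512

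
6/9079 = 6/9079=0.00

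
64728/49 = 1320 + 48/49 = 1320.98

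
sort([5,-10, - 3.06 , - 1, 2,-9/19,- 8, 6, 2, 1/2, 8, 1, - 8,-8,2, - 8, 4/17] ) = [ - 10, -8 , - 8, - 8, - 8,-3.06, - 1,- 9/19 , 4/17, 1/2,1, 2, 2,  2,5, 6, 8]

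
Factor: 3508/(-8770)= - 2/5 = - 2^1 * 5^ ( - 1)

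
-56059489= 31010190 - 87069679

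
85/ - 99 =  - 85/99 = - 0.86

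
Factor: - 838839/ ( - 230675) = 3^1*5^(-2)*9227^(  -  1 )*279613^1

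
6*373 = 2238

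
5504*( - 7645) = - 42078080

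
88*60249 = 5301912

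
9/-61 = -9/61 = -0.15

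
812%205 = 197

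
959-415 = 544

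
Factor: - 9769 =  - 9769^1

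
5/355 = 1/71= 0.01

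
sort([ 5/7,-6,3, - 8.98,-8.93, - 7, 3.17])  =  [ - 8.98, - 8.93, - 7  , - 6,5/7,3,3.17 ]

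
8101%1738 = 1149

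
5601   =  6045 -444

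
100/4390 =10/439 =0.02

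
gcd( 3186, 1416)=354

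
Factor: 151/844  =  2^( - 2) * 151^1 * 211^( - 1)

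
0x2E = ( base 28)1i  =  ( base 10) 46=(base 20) 26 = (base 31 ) 1F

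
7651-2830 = 4821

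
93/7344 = 31/2448 = 0.01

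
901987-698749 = 203238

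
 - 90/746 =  - 45/373 = - 0.12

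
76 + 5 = 81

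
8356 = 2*4178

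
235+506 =741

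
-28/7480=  - 1 + 1863/1870 = - 0.00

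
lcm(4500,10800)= 54000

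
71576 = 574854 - 503278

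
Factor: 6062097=3^1*43^1*46993^1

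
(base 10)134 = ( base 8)206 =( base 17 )7F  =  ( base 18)78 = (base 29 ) 4i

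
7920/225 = 176/5 = 35.20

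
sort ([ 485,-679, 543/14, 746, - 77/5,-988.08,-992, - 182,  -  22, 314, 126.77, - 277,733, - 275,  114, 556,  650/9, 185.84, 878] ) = [ - 992, - 988.08 ,-679, - 277, - 275, - 182, - 22, - 77/5, 543/14 , 650/9, 114,126.77, 185.84, 314 , 485, 556, 733, 746, 878]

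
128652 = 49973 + 78679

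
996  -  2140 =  - 1144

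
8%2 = 0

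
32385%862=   491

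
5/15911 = 5/15911 = 0.00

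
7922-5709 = 2213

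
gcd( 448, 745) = 1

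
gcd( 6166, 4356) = 2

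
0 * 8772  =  0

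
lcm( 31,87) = 2697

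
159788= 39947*4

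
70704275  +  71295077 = 141999352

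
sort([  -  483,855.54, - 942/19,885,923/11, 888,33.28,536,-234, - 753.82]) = [ - 753.82,-483, - 234, - 942/19 , 33.28 , 923/11,536, 855.54, 885,888] 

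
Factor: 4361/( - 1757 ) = -623/251 = - 7^1*89^1*251^(-1) 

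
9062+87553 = 96615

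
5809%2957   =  2852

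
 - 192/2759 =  - 1 + 2567/2759 = - 0.07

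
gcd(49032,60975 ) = 9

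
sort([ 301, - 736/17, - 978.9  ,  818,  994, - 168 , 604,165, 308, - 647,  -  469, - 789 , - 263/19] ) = [ - 978.9, - 789, - 647,- 469, - 168, - 736/17,-263/19 , 165,301 , 308,604,818,994] 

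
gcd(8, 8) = 8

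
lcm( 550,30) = 1650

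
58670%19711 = 19248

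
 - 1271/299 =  - 1271/299 = - 4.25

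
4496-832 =3664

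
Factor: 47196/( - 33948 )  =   - 57/41 = -3^1 *19^1*41^( - 1 ) 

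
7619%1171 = 593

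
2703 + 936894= 939597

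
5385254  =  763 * 7058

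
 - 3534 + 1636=  -  1898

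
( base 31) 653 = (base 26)8JM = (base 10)5924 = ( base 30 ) 6he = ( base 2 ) 1011100100100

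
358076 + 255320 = 613396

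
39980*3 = 119940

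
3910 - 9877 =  - 5967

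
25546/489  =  25546/489 = 52.24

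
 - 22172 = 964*( - 23 )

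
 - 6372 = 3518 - 9890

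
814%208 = 190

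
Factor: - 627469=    - 233^1*2693^1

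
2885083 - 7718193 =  - 4833110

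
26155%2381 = 2345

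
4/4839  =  4/4839 = 0.00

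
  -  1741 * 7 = -12187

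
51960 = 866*60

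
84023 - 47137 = 36886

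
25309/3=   25309/3 = 8436.33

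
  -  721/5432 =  - 1 + 673/776 = - 0.13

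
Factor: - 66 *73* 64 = - 308352= - 2^7 * 3^1 * 11^1  *  73^1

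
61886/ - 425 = -146 + 164/425 = - 145.61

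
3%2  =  1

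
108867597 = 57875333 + 50992264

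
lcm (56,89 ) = 4984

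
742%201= 139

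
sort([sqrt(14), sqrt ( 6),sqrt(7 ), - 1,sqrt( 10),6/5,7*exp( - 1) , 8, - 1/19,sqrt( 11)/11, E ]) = [  -  1,-1/19, sqrt( 11 ) /11, 6/5,sqrt( 6), 7* exp( - 1), sqrt ( 7 ),E, sqrt(10 ), sqrt ( 14 ) , 8]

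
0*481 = 0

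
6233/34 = 183+11/34 = 183.32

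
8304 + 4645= 12949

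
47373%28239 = 19134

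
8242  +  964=9206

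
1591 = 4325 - 2734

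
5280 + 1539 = 6819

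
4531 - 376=4155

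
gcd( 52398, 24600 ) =246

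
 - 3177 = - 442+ - 2735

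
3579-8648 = - 5069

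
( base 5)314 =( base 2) 1010100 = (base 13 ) 66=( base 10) 84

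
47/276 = 47/276 = 0.17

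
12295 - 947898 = - 935603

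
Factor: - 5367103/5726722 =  - 2^( - 1)* 7^1* 17^( - 1 )*71^1*10799^1 *168433^( -1)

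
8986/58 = 154  +  27/29 = 154.93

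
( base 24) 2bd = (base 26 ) 22P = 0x595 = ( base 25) 274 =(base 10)1429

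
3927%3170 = 757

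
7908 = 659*12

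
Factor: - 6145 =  - 5^1*1229^1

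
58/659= 58/659= 0.09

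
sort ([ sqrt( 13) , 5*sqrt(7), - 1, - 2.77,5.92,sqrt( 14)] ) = [ - 2.77, - 1, sqrt (13), sqrt( 14),5.92, 5*sqrt( 7) ] 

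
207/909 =23/101=0.23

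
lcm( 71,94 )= 6674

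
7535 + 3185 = 10720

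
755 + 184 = 939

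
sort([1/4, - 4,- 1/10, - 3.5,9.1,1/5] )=[ - 4, - 3.5, - 1/10, 1/5, 1/4 , 9.1]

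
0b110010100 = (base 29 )dr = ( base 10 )404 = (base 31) d1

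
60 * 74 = 4440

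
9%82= 9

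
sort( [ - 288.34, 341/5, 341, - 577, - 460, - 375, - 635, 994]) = [ -635, - 577, - 460  , - 375,-288.34, 341/5,341,  994] 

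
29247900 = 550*53178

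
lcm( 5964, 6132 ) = 435372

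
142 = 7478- 7336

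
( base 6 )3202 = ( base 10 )722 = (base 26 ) 11k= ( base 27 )qk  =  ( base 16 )2D2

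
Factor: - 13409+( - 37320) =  - 7^1*7247^1 = -50729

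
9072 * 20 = 181440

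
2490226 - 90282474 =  - 87792248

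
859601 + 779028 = 1638629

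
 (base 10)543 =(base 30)I3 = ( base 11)454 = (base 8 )1037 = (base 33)gf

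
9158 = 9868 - 710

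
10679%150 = 29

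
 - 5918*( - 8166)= 48326388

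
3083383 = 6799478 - 3716095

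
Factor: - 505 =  - 5^1*101^1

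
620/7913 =620/7913= 0.08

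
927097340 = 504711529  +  422385811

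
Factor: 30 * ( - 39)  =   - 1170=- 2^1 * 3^2*5^1*13^1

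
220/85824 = 55/21456 = 0.00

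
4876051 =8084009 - 3207958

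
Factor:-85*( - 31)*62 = 2^1*5^1*17^1*31^2 = 163370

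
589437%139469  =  31561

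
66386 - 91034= - 24648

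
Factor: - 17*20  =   - 340=- 2^2*5^1 * 17^1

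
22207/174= 127 + 109/174 = 127.63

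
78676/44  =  1788  +  1/11=1788.09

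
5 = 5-0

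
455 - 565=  - 110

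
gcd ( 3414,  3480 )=6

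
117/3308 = 117/3308 = 0.04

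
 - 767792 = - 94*8168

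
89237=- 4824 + 94061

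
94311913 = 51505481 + 42806432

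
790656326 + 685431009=1476087335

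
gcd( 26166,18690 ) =3738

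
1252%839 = 413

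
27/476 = 27/476 = 0.06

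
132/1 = 132 =132.00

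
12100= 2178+9922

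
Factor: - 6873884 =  - 2^2*1718471^1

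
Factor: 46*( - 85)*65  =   - 2^1*5^2 * 13^1 * 17^1 * 23^1 = - 254150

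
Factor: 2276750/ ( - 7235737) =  - 2^1*5^3*7^1*1301^1*7235737^ ( - 1)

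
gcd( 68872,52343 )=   1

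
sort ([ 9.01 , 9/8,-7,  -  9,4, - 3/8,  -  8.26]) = [ -9,  -  8.26,-7,-3/8 , 9/8, 4, 9.01 ]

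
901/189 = 901/189  =  4.77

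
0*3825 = 0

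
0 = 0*62476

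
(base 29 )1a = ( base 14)2B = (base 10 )39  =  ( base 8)47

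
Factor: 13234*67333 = 2^1* 7^1 * 13^1*509^1*9619^1 = 891084922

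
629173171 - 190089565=439083606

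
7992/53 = 7992/53 =150.79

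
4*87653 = 350612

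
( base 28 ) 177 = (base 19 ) 2DI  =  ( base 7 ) 2610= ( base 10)987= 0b1111011011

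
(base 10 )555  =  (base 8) 1053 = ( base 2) 1000101011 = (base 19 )1a4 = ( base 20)17F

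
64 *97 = 6208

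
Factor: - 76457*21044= - 2^2 * 101^1 * 757^1*5261^1=   -1608961108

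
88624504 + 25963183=114587687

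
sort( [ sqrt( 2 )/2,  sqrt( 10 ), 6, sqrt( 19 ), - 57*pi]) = [  -  57*pi, sqrt( 2 ) /2, sqrt( 10 ), sqrt (19 ),  6 ] 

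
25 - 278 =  - 253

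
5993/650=9  +  11/50  =  9.22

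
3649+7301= 10950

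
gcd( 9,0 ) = 9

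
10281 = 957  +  9324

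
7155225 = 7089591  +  65634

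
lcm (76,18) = 684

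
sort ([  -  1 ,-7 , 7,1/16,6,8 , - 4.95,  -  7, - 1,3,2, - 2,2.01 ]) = [ - 7,-7, - 4.95,-2 , - 1, - 1,1/16,2,  2.01 , 3,6,  7,8]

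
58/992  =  29/496  =  0.06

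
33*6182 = 204006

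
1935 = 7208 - 5273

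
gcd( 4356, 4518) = 18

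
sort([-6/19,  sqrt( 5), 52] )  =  [ - 6/19, sqrt(5),  52] 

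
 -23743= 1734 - 25477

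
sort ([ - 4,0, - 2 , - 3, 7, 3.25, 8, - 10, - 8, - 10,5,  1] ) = [ - 10,-10, - 8,-4, - 3, - 2 , 0, 1,  3.25 , 5, 7,8]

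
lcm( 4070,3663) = 36630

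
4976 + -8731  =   - 3755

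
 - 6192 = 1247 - 7439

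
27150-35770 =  - 8620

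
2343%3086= 2343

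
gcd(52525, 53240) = 55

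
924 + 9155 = 10079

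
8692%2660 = 712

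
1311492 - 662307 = 649185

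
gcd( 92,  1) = 1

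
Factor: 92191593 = 3^1*13^1*  997^1*2371^1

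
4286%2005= 276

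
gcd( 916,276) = 4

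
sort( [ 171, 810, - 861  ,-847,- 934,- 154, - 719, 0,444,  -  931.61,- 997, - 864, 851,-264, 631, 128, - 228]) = [ - 997, - 934,-931.61,- 864,-861,- 847, - 719, -264 ,-228, - 154 , 0, 128, 171,  444 , 631,  810, 851 ]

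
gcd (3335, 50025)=3335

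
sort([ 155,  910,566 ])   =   [155, 566, 910]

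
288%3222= 288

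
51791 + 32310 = 84101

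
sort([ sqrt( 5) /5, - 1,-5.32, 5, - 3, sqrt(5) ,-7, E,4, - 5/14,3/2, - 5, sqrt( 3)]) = [ - 7, - 5.32, - 5, - 3, -1, - 5/14  ,  sqrt(5) /5, 3/2, sqrt(3 ),sqrt(5), E,4, 5] 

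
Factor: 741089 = 61^1 * 12149^1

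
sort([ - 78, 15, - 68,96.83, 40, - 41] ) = [ - 78, - 68, - 41,15  ,  40, 96.83 ] 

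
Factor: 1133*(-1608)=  - 1821864 = -2^3* 3^1*11^1*67^1*103^1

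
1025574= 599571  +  426003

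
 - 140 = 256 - 396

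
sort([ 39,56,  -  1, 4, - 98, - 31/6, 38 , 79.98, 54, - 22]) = [ - 98,-22,-31/6, - 1, 4, 38, 39, 54, 56,79.98]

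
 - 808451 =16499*( - 49)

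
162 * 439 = 71118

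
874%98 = 90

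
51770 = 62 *835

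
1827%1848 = 1827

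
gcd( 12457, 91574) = 1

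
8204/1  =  8204 = 8204.00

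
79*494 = 39026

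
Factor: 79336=2^3*47^1*211^1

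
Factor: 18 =2^1*3^2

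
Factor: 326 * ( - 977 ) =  - 2^1*163^1*977^1= -318502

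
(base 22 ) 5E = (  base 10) 124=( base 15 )84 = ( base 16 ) 7c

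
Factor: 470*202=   94940 = 2^2*5^1*47^1*101^1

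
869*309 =268521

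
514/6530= 257/3265 = 0.08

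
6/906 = 1/151 = 0.01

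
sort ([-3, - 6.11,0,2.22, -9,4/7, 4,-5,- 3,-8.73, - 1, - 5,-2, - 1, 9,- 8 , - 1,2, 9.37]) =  [ - 9,-8.73,- 8,- 6.11,-5,-5,-3, - 3, - 2, - 1, - 1, - 1,0,4/7, 2,2.22,4,9,9.37 ]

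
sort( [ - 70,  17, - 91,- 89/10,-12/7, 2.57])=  [ - 91, - 70, - 89/10,- 12/7, 2.57,17]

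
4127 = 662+3465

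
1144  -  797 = 347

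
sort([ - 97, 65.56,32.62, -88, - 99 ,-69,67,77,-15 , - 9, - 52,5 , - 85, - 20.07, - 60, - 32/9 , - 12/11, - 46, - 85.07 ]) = [-99, - 97, - 88  , - 85.07,  -  85, - 69, - 60,-52, - 46, - 20.07, - 15 , - 9 , -32/9,-12/11,5, 32.62, 65.56,  67, 77]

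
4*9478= 37912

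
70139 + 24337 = 94476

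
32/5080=4/635 = 0.01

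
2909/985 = 2909/985  =  2.95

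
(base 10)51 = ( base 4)303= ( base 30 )1l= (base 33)1I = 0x33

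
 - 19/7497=  -  19/7497 =- 0.00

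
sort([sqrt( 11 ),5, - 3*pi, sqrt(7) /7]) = [  -  3*pi, sqrt( 7 ) /7, sqrt( 11), 5 ] 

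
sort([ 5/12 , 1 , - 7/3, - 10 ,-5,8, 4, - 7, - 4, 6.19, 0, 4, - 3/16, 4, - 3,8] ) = [ - 10, - 7, - 5, - 4, - 3 , - 7/3, - 3/16, 0,5/12, 1 , 4 , 4,4,  6.19,8, 8] 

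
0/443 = 0 = 0.00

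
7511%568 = 127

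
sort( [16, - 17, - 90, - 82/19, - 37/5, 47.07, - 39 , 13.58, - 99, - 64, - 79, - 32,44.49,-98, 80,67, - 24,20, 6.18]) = [-99,-98, - 90, - 79, - 64 , - 39, - 32, -24, - 17 ,-37/5, - 82/19,6.18, 13.58, 16,20,44.49, 47.07,67 , 80 ] 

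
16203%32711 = 16203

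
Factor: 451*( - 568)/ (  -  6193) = 2^3*41^1 * 71^1*563^(-1 ) = 23288/563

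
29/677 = 29/677= 0.04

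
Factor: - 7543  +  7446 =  - 97 = -  97^1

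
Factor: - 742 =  - 2^1*7^1*53^1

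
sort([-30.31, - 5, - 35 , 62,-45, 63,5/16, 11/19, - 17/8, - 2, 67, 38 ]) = [ - 45, - 35, - 30.31 , - 5, - 17/8 , -2,  5/16,11/19, 38,62,  63,67]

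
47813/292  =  47813/292 =163.74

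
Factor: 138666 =2^1*3^1* 11^2*191^1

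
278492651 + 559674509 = 838167160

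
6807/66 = 103 + 3/22 = 103.14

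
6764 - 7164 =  - 400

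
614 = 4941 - 4327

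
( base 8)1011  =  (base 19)188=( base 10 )521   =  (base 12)375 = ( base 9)638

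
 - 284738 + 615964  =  331226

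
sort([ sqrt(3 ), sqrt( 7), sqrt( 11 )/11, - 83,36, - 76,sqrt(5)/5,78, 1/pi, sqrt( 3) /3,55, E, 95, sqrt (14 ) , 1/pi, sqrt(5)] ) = [-83, -76, sqrt ( 11)/11 , 1/pi,1/pi, sqrt( 5)/5, sqrt( 3)/3,sqrt(3 ),sqrt(5),sqrt( 7 ),  E, sqrt(14),  36, 55,78, 95]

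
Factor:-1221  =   - 3^1*11^1* 37^1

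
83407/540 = 154 + 247/540= 154.46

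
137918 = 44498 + 93420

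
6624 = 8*828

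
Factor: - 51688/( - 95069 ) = 56/103 = 2^3*7^1*103^ ( - 1)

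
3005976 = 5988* 502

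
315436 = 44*7169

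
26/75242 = 13/37621 = 0.00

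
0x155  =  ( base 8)525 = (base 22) fb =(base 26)D3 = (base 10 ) 341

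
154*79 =12166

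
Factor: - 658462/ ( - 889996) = 329231/444998  =  2^( - 1)*7^2*6719^1 *222499^( - 1)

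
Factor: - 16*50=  - 800 = -2^5 * 5^2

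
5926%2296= 1334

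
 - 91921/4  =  -91921/4  =  -22980.25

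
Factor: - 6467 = - 29^1*223^1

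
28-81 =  - 53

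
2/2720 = 1/1360 = 0.00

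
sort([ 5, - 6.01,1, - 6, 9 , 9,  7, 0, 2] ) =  [ - 6.01,-6,0, 1,2,5, 7, 9, 9] 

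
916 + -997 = -81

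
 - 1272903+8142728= 6869825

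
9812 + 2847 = 12659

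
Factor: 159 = 3^1 * 53^1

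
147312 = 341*432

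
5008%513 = 391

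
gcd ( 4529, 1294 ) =647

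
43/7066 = 43/7066 = 0.01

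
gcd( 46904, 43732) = 52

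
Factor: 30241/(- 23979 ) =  - 3^( - 1)*7993^(-1)*30241^1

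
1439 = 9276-7837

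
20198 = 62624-42426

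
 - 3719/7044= -3719/7044 = - 0.53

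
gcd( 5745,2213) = 1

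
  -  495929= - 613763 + 117834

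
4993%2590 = 2403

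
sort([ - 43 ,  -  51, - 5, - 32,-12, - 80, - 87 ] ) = [ - 87,-80,-51, - 43 ,- 32,-12, - 5]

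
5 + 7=12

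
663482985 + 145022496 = 808505481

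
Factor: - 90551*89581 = -8111649131=- 23^1*29^1 * 31^1*127^1*3089^1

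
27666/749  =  36 + 702/749  =  36.94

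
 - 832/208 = -4 = - 4.00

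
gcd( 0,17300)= 17300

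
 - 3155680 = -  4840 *652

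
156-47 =109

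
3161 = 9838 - 6677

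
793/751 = 793/751  =  1.06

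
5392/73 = 73+63/73 = 73.86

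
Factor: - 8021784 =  - 2^3*3^1*83^1*4027^1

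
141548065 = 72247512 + 69300553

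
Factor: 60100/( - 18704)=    - 15025/4676 = - 2^(  -  2 )*5^2 * 7^(- 1)*167^(-1)*601^1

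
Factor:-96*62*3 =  - 17856 = -  2^6*3^2*31^1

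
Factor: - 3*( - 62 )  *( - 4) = -2^3*3^1 * 31^1 = - 744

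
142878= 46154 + 96724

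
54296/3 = 54296/3 = 18098.67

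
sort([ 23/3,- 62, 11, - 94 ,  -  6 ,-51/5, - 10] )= [-94, -62,  -  51/5,-10,- 6,  23/3,11]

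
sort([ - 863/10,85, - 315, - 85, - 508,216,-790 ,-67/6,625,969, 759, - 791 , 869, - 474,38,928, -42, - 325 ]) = [-791, - 790, - 508,  -  474 , - 325,-315, - 863/10,- 85, - 42,-67/6,38,85,216  ,  625,759,869,928,969]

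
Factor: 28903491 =3^2*3211499^1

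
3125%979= 188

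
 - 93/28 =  - 4+19/28=- 3.32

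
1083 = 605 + 478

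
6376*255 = 1625880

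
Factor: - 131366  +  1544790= 1413424  =  2^4 * 88339^1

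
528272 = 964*548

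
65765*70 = 4603550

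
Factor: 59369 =59369^1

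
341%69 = 65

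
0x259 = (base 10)601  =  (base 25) o1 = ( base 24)111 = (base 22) 157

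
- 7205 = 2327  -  9532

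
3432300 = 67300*51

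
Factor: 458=2^1 * 229^1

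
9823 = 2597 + 7226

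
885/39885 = 59/2659   =  0.02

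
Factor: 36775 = 5^2*1471^1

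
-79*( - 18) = 1422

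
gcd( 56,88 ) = 8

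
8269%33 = 19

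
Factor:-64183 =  - 7^1*53^1*173^1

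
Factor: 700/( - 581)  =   - 2^2*5^2 *83^(- 1)  =  - 100/83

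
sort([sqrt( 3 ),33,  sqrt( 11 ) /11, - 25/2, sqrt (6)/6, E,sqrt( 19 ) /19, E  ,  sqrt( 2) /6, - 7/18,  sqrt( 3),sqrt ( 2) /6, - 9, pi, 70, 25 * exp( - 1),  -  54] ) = [  -  54, - 25/2,- 9,-7/18,  sqrt(19 ) /19, sqrt( 2 )/6,sqrt( 2) /6,sqrt( 11 ) /11, sqrt(6) /6,sqrt(3), sqrt( 3),E,E,pi, 25 * exp ( - 1 ), 33,70 ]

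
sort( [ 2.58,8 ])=[2.58,  8] 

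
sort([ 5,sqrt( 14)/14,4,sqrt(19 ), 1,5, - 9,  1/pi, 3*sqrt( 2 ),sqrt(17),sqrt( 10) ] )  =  [ - 9,sqrt (14) /14,1/pi, 1,sqrt (10 ) , 4,sqrt ( 17),3*sqrt( 2 ),sqrt(19),5, 5]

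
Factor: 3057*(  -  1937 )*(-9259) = 54826325931= 3^1*13^1*47^1*149^1*197^1*1019^1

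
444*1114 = 494616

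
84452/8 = 21113/2 = 10556.50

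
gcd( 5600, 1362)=2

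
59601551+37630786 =97232337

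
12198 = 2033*6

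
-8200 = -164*50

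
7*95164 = 666148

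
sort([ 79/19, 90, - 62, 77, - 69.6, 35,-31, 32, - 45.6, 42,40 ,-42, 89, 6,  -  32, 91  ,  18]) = [ - 69.6,-62, - 45.6, - 42 ,-32, - 31, 79/19, 6, 18, 32, 35, 40, 42,77, 89 , 90, 91 ]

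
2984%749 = 737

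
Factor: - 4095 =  - 3^2 * 5^1 * 7^1* 13^1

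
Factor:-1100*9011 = -2^2*5^2*11^1 * 9011^1 = -9912100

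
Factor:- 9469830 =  - 2^1*3^1 * 5^1 * 479^1*659^1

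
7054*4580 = 32307320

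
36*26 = 936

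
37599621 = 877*42873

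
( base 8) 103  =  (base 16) 43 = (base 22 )31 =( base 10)67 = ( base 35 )1W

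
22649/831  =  27+212/831 = 27.26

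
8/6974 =4/3487 = 0.00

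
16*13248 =211968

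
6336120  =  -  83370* ( - 76)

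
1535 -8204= - 6669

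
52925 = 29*1825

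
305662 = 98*3119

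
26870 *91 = 2445170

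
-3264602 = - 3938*829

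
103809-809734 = -705925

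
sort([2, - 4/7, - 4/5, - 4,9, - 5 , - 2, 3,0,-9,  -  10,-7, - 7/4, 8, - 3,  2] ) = [ - 10 , - 9, -7, - 5, - 4, - 3 ,-2,-7/4, - 4/5, - 4/7,0, 2 , 2, 3,8,9]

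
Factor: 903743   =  31^1 * 29153^1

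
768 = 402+366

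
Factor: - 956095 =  - 5^1*7^1*59^1*463^1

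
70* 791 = 55370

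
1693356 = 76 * 22281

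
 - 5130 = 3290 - 8420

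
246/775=246/775 = 0.32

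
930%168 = 90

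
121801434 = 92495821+29305613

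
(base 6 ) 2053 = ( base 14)253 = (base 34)DN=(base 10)465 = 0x1d1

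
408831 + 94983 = 503814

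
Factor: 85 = 5^1 * 17^1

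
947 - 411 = 536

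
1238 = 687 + 551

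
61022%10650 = 7772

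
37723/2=37723/2 = 18861.50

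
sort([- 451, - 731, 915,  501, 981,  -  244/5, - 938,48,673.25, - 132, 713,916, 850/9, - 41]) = [ -938, - 731,-451, - 132,  -  244/5, - 41,48 , 850/9,501,  673.25,713,915,916, 981 ] 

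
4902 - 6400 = -1498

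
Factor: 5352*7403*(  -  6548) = - 2^5*3^1 *11^1*223^1*673^1*1637^1= - 259437365088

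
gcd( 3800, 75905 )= 95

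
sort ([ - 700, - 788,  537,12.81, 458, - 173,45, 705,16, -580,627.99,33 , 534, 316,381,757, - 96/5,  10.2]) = [ - 788,-700, - 580, - 173,  -  96/5,10.2 , 12.81,16, 33,45,316  ,  381, 458, 534,537, 627.99,705,  757]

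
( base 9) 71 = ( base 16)40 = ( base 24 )2G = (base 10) 64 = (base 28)28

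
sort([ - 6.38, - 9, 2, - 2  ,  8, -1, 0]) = [ - 9 , - 6.38, - 2, - 1, 0 , 2, 8]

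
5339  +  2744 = 8083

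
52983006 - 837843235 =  - 784860229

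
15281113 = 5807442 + 9473671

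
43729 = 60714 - 16985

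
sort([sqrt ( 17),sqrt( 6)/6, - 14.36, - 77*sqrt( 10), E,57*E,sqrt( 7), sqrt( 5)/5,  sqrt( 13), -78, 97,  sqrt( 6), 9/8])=[ - 77 *sqrt(10 ),  -  78,- 14.36,sqrt( 6 )/6,sqrt( 5)/5, 9/8,sqrt( 6),  sqrt( 7 ), E, sqrt( 13),sqrt( 17 ),  97,57*E ]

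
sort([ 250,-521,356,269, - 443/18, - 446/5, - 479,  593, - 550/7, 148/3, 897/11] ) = [-521, - 479, - 446/5, - 550/7 , - 443/18, 148/3, 897/11,250,  269 , 356,  593] 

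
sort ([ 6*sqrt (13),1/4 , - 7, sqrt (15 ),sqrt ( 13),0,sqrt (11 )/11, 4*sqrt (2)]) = [ - 7  ,  0, 1/4, sqrt(11 )/11, sqrt(13), sqrt(15 ) , 4*sqrt( 2 ),6*sqrt(13)] 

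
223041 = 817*273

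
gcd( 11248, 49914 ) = 2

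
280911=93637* 3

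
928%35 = 18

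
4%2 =0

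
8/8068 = 2/2017 = 0.00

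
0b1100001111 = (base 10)783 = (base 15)373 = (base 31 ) P8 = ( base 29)r0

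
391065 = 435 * 899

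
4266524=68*62743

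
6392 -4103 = 2289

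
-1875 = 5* ( - 375)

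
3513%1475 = 563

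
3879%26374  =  3879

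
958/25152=479/12576 = 0.04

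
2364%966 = 432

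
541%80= 61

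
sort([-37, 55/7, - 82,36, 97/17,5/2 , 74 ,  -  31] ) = [ - 82, - 37, - 31,5/2,97/17,55/7, 36,74 ] 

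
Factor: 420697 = 47^1 * 8951^1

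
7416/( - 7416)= - 1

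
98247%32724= 75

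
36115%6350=4365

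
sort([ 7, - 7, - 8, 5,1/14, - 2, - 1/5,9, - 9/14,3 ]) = [-8, - 7,-2,-9/14, - 1/5,1/14, 3,  5,7, 9]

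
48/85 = 48/85 = 0.56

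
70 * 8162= 571340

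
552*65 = 35880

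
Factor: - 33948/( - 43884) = 41^1 *53^ ( - 1) = 41/53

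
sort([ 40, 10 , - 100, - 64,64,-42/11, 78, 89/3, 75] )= [ - 100,-64, - 42/11, 10  ,  89/3,40, 64, 75, 78]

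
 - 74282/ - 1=74282/1  =  74282.00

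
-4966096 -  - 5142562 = 176466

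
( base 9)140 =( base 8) 165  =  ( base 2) 1110101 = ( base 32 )3L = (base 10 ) 117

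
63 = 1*63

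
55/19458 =55/19458 = 0.00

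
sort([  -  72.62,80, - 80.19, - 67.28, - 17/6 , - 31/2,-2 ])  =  [- 80.19, - 72.62, - 67.28, -31/2, - 17/6, - 2 , 80]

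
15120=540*28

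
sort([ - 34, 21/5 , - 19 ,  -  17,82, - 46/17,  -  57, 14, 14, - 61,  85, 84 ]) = [ - 61, - 57, - 34, - 19,-17, -46/17, 21/5, 14,14,82,84, 85]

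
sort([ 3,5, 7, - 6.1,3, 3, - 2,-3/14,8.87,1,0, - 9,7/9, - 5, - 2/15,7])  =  [ - 9, - 6.1, - 5,-2,  -  3/14,-2/15,0, 7/9,1, 3,3,  3,5, 7,7,8.87]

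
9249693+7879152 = 17128845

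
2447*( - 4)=-9788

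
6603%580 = 223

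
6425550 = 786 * 8175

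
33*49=1617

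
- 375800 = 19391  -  395191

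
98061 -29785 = 68276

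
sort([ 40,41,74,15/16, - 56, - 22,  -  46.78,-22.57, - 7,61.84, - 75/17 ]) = [-56,- 46.78,  -  22.57 , - 22, - 7 ,  -  75/17,15/16,40,  41, 61.84, 74 ] 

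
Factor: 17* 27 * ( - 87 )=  - 3^4*17^1*29^1 = - 39933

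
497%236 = 25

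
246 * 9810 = 2413260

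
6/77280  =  1/12880 = 0.00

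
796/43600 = 199/10900 = 0.02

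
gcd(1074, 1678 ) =2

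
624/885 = 208/295  =  0.71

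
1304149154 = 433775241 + 870373913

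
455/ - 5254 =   -  1 + 4799/5254 = - 0.09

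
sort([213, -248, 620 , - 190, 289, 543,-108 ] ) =[ - 248, - 190, - 108,  213,  289 , 543,620 ] 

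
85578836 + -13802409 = 71776427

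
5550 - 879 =4671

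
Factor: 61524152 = 2^3 * 7690519^1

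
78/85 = 78/85 = 0.92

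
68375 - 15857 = 52518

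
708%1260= 708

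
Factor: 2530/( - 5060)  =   - 2^(-1) = - 1/2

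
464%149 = 17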